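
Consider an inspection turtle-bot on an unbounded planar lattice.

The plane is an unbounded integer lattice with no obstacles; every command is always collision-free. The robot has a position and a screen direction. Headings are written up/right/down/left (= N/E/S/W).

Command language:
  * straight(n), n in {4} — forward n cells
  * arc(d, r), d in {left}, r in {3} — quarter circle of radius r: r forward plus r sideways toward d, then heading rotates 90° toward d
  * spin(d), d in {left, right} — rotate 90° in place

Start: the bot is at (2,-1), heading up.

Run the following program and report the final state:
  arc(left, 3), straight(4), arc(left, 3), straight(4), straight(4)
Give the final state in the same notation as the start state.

t0: at (2,-1), heading up
t=1 arc(left, 3) ⇒ at (-1,2), heading left
t=2 straight(4) ⇒ at (-5,2), heading left
t=3 arc(left, 3) ⇒ at (-8,-1), heading down
t=4 straight(4) ⇒ at (-8,-5), heading down
t=5 straight(4) ⇒ at (-8,-9), heading down

at (-8,-9), heading down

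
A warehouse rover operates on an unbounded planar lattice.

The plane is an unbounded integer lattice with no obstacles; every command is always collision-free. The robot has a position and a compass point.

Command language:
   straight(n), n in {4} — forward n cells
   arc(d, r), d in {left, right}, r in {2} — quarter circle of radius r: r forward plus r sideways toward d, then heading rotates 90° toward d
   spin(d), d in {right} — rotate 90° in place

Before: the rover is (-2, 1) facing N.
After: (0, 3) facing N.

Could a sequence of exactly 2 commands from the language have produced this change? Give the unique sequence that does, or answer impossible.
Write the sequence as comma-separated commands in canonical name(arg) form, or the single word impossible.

key: still facing N at the end — net rotation zero over 2 steps
start: (-2, 1) facing N
step 1 (spin(right)): (-2, 1) facing E
step 2 (arc(left, 2)): (0, 3) facing N
all 16 alternatives checked — unique.

spin(right), arc(left, 2)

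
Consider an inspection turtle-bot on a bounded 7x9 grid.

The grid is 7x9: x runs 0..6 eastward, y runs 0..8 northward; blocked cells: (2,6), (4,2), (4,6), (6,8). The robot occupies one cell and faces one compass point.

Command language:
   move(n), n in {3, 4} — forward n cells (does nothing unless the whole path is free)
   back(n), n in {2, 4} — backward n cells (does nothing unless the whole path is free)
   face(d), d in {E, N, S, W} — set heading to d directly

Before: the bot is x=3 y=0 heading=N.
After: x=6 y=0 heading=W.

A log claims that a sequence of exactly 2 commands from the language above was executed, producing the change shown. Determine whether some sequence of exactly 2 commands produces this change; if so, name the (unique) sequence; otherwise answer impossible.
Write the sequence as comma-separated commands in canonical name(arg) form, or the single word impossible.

impossible

no 2-step route produces this change.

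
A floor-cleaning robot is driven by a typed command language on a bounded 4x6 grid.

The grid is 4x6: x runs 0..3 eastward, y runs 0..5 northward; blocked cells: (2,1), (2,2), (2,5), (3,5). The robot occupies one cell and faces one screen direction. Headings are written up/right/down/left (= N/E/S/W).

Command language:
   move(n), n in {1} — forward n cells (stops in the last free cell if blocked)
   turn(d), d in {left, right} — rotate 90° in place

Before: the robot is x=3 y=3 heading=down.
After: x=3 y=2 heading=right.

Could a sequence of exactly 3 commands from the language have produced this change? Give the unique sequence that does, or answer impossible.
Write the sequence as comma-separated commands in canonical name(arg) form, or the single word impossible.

move(1), turn(left), move(1)

key: position moved to (3,2) AND the heading swung to E — translation plus rotation needed
initial: x=3 y=3 heading=down
t=1 move(1) ⇒ x=3 y=2 heading=down
t=2 turn(left) ⇒ x=3 y=2 heading=right
t=3 move(1) ⇒ x=3 y=2 heading=right
no rival 3-sequence matches.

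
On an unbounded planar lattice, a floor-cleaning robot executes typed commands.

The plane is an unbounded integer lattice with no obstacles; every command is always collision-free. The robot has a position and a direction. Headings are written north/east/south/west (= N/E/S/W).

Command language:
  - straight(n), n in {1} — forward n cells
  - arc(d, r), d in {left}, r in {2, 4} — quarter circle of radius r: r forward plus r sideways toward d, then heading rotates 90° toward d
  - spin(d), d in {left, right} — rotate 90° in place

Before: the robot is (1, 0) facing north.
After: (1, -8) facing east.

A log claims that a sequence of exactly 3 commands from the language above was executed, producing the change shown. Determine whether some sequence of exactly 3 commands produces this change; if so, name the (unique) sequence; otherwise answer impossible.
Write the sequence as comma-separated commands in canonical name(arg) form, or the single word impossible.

spin(left), arc(left, 4), arc(left, 4)

key: running arc(left, 4) before spin(left) would end elsewhere — order is forced
begin: (1, 0) facing north
t=1 spin(left) ⇒ (1, 0) facing west
t=2 arc(left, 4) ⇒ (-3, -4) facing south
t=3 arc(left, 4) ⇒ (1, -8) facing east
no rival 3-sequence matches.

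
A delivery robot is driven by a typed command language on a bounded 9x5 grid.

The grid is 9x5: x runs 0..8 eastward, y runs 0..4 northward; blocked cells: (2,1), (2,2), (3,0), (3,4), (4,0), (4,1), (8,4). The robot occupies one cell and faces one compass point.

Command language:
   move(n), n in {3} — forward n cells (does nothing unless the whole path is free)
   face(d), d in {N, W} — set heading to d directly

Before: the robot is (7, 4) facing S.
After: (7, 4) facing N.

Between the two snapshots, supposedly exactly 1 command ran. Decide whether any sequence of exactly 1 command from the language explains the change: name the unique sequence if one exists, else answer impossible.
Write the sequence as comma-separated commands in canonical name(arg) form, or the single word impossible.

face(N)

key: (7,4) unchanged — the single command moves nothing
initial: (7, 4) facing S
1. face(N) → (7, 4) facing N
no other 1-command option fits: unique.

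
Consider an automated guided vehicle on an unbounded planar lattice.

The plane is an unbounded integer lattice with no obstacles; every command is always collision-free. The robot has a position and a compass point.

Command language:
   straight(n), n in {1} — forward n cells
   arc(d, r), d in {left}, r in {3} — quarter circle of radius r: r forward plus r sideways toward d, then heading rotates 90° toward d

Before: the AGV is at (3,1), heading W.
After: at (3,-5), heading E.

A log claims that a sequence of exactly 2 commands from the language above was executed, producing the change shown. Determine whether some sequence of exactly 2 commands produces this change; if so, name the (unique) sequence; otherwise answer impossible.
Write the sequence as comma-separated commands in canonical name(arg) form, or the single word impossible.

key: position moved to (3,-5) AND the heading swung to E — translation plus rotation needed
start: at (3,1), heading W
[1] after arc(left, 3): at (0,-2), heading S
[2] after arc(left, 3): at (3,-5), heading E
uniquely the one of 4 2-step routes that fits.

arc(left, 3), arc(left, 3)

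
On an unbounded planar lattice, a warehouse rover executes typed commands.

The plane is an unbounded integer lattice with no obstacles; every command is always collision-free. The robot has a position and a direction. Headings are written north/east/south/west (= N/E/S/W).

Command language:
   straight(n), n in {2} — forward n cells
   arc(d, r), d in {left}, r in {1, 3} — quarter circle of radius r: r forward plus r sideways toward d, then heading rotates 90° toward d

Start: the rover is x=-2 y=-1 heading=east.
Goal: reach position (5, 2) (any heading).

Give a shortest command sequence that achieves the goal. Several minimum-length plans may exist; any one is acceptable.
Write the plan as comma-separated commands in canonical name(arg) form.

straight(2), straight(2), arc(left, 3)

t0: x=-2 y=-1 heading=east
t=1 straight(2) ⇒ x=0 y=-1 heading=east
t=2 straight(2) ⇒ x=2 y=-1 heading=east
t=3 arc(left, 3) ⇒ x=5 y=2 heading=north
minimal: 3 command(s), checked below 3.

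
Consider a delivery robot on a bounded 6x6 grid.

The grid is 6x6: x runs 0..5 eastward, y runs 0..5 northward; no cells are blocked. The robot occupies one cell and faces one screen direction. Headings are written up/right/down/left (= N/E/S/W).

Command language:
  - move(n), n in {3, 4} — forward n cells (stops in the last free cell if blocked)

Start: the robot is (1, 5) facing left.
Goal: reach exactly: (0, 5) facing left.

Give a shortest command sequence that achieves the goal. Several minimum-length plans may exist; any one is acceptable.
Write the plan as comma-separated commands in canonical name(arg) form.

t0: (1, 5) facing left
step 1 (move(4)): (0, 5) facing left
no 0-step plan works, so 1 is optimal.

move(4)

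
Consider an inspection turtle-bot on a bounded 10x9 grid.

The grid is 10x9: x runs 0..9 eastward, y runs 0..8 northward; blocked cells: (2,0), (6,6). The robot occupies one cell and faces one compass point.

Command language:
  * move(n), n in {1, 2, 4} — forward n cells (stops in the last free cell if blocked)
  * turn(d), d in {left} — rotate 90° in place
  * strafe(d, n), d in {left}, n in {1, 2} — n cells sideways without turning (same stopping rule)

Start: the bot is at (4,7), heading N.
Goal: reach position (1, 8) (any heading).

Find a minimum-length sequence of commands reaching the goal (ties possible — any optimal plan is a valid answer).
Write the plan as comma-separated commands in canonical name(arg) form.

move(2), strafe(left, 1), strafe(left, 2)

from: at (4,7), heading N
t=1 move(2) ⇒ at (4,8), heading N
t=2 strafe(left, 1) ⇒ at (3,8), heading N
t=3 strafe(left, 2) ⇒ at (1,8), heading N
shorter routes all fall short; 3 is best.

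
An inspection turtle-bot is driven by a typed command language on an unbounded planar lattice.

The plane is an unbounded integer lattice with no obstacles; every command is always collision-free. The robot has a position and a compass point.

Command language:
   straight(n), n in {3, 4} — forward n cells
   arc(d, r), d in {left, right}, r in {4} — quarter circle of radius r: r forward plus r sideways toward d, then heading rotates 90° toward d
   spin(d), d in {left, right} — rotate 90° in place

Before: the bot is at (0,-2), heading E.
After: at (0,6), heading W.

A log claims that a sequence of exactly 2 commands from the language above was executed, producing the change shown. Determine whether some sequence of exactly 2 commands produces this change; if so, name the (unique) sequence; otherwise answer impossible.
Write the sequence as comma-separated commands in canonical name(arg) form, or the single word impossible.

key: cell and facing (now W) both changed — the 2 commands mix motion and turning
from: at (0,-2), heading E
1. arc(left, 4) → at (4,2), heading N
2. arc(left, 4) → at (0,6), heading W
all 36 alternatives checked — unique.

arc(left, 4), arc(left, 4)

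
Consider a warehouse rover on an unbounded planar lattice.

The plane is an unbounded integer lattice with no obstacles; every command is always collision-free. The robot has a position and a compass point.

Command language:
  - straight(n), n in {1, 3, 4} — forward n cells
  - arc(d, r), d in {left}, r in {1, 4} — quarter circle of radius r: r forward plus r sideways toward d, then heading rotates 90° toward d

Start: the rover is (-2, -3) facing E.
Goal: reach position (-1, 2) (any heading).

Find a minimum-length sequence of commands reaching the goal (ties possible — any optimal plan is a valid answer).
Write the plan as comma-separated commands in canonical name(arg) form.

from: (-2, -3) facing E
[1] after arc(left, 1): (-1, -2) facing N
[2] after straight(4): (-1, 2) facing N
nothing shorter than 2 reaches the goal.

arc(left, 1), straight(4)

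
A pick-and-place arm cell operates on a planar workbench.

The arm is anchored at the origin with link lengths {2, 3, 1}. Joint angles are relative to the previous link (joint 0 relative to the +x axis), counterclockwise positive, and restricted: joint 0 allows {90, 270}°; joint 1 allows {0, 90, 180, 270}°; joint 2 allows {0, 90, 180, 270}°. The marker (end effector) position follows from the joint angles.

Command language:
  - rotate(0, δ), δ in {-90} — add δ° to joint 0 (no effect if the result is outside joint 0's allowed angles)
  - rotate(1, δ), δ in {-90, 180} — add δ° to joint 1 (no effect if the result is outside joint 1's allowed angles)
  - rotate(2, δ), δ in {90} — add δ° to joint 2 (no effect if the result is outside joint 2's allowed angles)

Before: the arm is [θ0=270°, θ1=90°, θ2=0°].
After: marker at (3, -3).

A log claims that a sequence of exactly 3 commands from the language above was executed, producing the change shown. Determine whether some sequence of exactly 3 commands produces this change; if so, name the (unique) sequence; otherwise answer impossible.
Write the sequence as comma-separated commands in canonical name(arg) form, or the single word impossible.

start: [θ0=270°, θ1=90°, θ2=0°]
step 1 (rotate(2, 90)): [θ0=270°, θ1=90°, θ2=90°]
step 2 (rotate(2, 90)): [θ0=270°, θ1=90°, θ2=180°]
step 3 (rotate(2, 90)): [θ0=270°, θ1=90°, θ2=270°]
no rival 3-sequence matches.

rotate(2, 90), rotate(2, 90), rotate(2, 90)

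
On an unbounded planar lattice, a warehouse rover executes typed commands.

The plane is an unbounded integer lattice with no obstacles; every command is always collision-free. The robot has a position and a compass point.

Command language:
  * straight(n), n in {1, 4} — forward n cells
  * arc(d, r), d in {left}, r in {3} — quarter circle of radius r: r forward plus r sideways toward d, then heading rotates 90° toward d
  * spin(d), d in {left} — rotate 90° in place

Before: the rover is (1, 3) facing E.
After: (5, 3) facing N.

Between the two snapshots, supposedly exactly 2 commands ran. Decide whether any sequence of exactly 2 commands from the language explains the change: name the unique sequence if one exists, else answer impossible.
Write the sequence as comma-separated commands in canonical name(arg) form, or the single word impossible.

straight(4), spin(left)

key: position moved to (5,3) AND the heading swung to N — translation plus rotation needed
initial: (1, 3) facing E
step 1 (straight(4)): (5, 3) facing E
step 2 (spin(left)): (5, 3) facing N
no other 2-command option fits: unique.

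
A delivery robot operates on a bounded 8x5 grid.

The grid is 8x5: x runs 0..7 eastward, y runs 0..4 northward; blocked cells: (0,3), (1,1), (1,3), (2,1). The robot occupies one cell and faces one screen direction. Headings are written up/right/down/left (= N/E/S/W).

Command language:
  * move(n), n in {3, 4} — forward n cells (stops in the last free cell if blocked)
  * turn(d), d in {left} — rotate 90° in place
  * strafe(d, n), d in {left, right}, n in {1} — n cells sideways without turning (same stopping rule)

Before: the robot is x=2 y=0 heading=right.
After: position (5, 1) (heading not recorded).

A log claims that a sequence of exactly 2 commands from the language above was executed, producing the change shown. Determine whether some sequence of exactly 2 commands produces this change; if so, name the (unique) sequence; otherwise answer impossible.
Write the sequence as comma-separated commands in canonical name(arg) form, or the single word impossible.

key: order matters: swapping move(3) and strafe(left, 1) lands elsewhere
begin: x=2 y=0 heading=right
step 1 (move(3)): x=5 y=0 heading=right
step 2 (strafe(left, 1)): x=5 y=1 heading=right
no other 2-command option fits: unique.

move(3), strafe(left, 1)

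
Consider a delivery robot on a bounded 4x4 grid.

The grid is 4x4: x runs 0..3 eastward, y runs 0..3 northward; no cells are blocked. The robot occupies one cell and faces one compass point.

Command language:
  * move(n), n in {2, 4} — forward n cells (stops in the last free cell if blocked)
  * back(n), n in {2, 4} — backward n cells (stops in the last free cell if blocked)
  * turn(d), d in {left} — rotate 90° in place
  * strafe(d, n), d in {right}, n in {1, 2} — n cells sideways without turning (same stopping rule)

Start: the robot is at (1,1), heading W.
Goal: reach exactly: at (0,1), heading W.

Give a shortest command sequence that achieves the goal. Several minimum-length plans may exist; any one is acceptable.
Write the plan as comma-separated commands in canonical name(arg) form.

initial: at (1,1), heading W
[1] after move(4): at (0,1), heading W
no 0-step plan works, so 1 is optimal.

move(4)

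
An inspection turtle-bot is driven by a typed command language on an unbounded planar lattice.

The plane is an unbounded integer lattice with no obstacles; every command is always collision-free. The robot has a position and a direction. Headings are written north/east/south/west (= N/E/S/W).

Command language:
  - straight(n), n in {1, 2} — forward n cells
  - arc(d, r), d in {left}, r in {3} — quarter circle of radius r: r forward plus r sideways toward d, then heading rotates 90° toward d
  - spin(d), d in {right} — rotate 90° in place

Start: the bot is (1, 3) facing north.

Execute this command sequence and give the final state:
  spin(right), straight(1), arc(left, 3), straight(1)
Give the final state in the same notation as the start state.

begin: (1, 3) facing north
t=1 spin(right) ⇒ (1, 3) facing east
t=2 straight(1) ⇒ (2, 3) facing east
t=3 arc(left, 3) ⇒ (5, 6) facing north
t=4 straight(1) ⇒ (5, 7) facing north

(5, 7) facing north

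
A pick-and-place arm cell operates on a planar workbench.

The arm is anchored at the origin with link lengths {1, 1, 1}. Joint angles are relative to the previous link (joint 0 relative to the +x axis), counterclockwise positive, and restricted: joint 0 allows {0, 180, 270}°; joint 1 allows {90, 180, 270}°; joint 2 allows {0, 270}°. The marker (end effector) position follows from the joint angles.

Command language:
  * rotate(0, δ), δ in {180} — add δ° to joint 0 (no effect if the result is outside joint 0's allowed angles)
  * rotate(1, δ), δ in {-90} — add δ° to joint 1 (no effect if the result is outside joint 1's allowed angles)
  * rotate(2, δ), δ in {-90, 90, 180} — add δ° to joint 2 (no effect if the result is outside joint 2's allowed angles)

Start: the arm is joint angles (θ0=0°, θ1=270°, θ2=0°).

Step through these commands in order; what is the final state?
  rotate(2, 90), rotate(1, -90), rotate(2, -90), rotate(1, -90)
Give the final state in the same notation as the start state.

joint angles (θ0=0°, θ1=90°, θ2=270°)

t0: joint angles (θ0=0°, θ1=270°, θ2=0°)
1. rotate(2, 90) → joint angles (θ0=0°, θ1=270°, θ2=0°)
2. rotate(1, -90) → joint angles (θ0=0°, θ1=180°, θ2=0°)
3. rotate(2, -90) → joint angles (θ0=0°, θ1=180°, θ2=270°)
4. rotate(1, -90) → joint angles (θ0=0°, θ1=90°, θ2=270°)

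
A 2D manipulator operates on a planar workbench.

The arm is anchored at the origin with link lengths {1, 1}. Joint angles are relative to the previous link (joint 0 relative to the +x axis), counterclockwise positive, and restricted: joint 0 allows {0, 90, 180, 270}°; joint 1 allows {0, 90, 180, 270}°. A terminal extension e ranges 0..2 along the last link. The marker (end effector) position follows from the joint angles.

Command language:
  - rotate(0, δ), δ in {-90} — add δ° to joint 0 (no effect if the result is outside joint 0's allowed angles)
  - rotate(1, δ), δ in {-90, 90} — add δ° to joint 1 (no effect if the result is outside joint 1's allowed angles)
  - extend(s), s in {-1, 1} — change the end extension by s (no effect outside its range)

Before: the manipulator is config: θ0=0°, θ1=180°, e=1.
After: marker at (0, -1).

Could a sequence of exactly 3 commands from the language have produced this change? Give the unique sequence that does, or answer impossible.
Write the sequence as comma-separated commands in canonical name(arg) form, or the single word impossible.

t0: config: θ0=0°, θ1=180°, e=1
1. rotate(0, -90) → config: θ0=270°, θ1=180°, e=1
2. rotate(0, -90) → config: θ0=180°, θ1=180°, e=1
3. rotate(0, -90) → config: θ0=90°, θ1=180°, e=1
no other 3-command option fits: unique.

rotate(0, -90), rotate(0, -90), rotate(0, -90)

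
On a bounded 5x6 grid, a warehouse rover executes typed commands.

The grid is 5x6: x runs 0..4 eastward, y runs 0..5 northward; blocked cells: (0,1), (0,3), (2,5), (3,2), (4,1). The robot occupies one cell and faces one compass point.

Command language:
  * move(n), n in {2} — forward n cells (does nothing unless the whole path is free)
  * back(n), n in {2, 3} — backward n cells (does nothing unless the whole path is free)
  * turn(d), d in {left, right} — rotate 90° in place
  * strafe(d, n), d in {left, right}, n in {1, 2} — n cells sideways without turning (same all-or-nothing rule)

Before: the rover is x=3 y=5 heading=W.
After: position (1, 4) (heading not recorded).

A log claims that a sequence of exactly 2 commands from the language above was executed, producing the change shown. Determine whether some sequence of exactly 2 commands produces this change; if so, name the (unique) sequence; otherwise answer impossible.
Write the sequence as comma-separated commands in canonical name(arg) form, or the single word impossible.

strafe(left, 1), move(2)

key: running move(2) before strafe(left, 1) would end elsewhere — order is forced
from: x=3 y=5 heading=W
1. strafe(left, 1) → x=3 y=4 heading=W
2. move(2) → x=1 y=4 heading=W
all 81 alternatives checked — unique.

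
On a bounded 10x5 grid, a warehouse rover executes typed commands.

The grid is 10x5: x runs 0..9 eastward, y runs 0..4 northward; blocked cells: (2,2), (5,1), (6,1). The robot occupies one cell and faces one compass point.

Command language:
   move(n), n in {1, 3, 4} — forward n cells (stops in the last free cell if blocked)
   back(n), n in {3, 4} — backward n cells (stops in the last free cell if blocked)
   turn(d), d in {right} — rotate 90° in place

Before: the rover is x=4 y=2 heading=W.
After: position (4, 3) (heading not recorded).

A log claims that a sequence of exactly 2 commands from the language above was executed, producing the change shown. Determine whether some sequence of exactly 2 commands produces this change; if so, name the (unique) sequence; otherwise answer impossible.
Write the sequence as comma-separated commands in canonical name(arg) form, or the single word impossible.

turn(right), move(1)

key: running move(1) before turn(right) would end elsewhere — order is forced
start: x=4 y=2 heading=W
1. turn(right) → x=4 y=2 heading=N
2. move(1) → x=4 y=3 heading=N
all 36 alternatives checked — unique.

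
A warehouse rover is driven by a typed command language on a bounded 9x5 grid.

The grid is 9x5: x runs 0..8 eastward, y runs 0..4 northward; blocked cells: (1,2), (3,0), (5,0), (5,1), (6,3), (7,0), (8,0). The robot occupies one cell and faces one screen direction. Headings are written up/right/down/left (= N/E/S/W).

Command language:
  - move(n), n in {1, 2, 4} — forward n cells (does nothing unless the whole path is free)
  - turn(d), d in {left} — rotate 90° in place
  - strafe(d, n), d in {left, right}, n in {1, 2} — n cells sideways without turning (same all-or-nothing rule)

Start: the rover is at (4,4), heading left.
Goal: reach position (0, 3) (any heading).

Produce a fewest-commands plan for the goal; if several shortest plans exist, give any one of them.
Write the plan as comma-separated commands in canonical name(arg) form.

strafe(left, 1), move(4)

start: at (4,4), heading left
step 1 (strafe(left, 1)): at (4,3), heading left
step 2 (move(4)): at (0,3), heading left
nothing shorter than 2 reaches the goal.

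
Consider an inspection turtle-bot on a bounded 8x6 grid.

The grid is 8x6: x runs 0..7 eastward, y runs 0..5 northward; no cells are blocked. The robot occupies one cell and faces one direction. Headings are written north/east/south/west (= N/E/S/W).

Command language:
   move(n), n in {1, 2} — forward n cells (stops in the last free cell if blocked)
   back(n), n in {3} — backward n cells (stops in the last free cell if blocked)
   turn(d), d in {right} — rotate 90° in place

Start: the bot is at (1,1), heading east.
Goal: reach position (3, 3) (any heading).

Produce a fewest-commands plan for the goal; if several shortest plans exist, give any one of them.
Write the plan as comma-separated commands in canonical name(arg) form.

move(2), turn(right), move(1), back(3)

initial: at (1,1), heading east
1. move(2) → at (3,1), heading east
2. turn(right) → at (3,1), heading south
3. move(1) → at (3,0), heading south
4. back(3) → at (3,3), heading south
no 3-step plan works, so 4 is optimal.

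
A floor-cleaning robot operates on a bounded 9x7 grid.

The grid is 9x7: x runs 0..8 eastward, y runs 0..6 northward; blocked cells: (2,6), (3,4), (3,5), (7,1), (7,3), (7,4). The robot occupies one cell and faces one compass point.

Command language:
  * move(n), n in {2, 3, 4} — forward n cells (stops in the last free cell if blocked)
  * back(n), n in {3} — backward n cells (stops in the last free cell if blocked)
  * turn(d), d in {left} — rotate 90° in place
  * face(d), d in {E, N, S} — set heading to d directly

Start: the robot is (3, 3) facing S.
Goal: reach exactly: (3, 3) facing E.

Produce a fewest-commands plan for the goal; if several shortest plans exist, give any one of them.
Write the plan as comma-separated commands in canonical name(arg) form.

initial: (3, 3) facing S
[1] after face(E): (3, 3) facing E
minimal: 1 command(s), checked below 1.

face(E)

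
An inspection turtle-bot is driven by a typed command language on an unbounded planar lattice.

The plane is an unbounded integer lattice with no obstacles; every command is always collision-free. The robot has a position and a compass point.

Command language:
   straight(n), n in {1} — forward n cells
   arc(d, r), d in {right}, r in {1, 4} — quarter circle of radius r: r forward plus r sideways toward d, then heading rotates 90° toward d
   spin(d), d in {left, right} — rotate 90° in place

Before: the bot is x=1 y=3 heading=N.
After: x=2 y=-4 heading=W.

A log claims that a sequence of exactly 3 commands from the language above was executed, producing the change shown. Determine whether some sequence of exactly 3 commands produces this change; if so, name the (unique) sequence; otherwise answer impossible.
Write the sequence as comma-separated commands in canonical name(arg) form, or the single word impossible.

key: running arc(right, 4) before arc(right, 1) would end elsewhere — order is forced
from: x=1 y=3 heading=N
1. arc(right, 1) → x=2 y=4 heading=E
2. arc(right, 4) → x=6 y=0 heading=S
3. arc(right, 4) → x=2 y=-4 heading=W
no rival 3-sequence matches.

arc(right, 1), arc(right, 4), arc(right, 4)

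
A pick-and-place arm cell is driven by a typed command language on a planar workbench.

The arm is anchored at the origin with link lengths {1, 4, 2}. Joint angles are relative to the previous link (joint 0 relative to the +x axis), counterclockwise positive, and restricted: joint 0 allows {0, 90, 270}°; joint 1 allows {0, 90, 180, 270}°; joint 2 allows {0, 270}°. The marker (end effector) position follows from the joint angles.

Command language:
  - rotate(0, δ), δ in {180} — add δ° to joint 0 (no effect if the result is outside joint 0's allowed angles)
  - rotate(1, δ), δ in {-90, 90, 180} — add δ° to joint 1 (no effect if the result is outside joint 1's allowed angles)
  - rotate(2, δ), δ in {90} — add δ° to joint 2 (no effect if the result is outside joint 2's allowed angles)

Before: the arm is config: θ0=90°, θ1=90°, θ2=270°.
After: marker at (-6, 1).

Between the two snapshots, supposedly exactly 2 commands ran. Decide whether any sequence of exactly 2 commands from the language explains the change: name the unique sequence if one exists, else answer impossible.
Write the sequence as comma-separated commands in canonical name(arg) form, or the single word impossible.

t0: config: θ0=90°, θ1=90°, θ2=270°
step 1 (rotate(2, 90)): config: θ0=90°, θ1=90°, θ2=0°
step 2 (rotate(2, 90)): config: θ0=90°, θ1=90°, θ2=0°
uniquely the one of 25 2-step routes that fits.

rotate(2, 90), rotate(2, 90)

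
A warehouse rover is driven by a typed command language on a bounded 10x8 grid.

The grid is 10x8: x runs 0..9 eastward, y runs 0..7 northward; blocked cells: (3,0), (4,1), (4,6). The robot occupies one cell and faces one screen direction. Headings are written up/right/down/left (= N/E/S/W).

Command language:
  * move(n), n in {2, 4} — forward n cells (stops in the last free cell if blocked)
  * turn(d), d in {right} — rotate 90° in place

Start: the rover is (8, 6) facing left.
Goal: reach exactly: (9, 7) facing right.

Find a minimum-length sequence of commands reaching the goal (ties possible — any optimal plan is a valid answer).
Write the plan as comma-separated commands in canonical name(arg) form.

initial: (8, 6) facing left
step 1 (turn(right)): (8, 6) facing up
step 2 (move(4)): (8, 7) facing up
step 3 (turn(right)): (8, 7) facing right
step 4 (move(4)): (9, 7) facing right
no 3-step plan works, so 4 is optimal.

turn(right), move(4), turn(right), move(4)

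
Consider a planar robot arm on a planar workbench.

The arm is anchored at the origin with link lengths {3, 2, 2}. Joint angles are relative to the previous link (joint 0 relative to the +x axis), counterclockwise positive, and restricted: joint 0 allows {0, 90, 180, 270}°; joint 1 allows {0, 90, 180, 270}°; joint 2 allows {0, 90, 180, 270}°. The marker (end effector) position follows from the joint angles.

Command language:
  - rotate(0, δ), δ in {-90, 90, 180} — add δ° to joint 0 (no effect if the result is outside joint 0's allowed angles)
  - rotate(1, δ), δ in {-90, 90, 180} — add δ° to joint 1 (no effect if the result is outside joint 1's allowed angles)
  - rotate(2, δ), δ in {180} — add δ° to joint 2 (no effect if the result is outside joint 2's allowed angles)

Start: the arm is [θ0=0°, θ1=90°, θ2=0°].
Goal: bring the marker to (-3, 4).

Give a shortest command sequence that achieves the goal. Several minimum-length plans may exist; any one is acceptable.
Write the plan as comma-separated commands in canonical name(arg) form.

initial: [θ0=0°, θ1=90°, θ2=0°]
1. rotate(0, 180) → [θ0=180°, θ1=90°, θ2=0°]
2. rotate(1, 180) → [θ0=180°, θ1=270°, θ2=0°]
minimal: 2 command(s), checked below 2.

rotate(0, 180), rotate(1, 180)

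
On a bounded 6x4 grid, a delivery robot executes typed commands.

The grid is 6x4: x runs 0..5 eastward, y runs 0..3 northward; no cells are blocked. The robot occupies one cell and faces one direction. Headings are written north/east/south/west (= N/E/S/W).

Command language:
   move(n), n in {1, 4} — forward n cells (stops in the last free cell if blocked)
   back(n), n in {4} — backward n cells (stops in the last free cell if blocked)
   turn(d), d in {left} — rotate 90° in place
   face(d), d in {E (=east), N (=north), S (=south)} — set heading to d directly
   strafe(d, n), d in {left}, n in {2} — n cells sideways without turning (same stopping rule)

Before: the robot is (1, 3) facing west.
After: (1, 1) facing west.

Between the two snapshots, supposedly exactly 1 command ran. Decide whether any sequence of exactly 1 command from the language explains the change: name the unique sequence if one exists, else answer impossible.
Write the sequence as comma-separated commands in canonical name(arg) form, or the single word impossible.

strafe(left, 2)

key: heading stays W — the single command does not turn
initial: (1, 3) facing west
t=1 strafe(left, 2) ⇒ (1, 1) facing west
no other 1-command option fits: unique.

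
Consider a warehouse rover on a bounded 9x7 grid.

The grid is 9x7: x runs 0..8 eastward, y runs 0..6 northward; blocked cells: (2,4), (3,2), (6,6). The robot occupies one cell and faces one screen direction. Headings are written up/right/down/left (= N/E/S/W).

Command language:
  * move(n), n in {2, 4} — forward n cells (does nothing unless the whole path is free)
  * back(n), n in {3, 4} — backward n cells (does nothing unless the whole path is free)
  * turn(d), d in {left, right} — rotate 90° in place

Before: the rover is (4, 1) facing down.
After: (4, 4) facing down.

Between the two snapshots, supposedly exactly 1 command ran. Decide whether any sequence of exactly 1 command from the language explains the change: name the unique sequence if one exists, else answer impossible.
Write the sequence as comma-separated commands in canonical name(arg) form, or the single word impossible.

back(3)

key: heading stays S — the single command does not turn
start: (4, 1) facing down
t=1 back(3) ⇒ (4, 4) facing down
no other 1-command option fits: unique.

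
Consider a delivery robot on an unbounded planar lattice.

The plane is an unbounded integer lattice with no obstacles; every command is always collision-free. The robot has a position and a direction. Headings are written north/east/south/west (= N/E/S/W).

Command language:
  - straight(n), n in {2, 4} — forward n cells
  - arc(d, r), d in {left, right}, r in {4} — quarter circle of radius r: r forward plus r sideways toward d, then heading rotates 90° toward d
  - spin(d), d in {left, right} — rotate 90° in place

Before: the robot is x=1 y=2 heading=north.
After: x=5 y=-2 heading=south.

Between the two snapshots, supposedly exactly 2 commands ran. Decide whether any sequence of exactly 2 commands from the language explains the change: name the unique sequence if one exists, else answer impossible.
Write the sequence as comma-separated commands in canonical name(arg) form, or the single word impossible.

key: cell and facing (now S) both changed — the 2 commands mix motion and turning
from: x=1 y=2 heading=north
[1] after spin(right): x=1 y=2 heading=east
[2] after arc(right, 4): x=5 y=-2 heading=south
no other 2-command option fits: unique.

spin(right), arc(right, 4)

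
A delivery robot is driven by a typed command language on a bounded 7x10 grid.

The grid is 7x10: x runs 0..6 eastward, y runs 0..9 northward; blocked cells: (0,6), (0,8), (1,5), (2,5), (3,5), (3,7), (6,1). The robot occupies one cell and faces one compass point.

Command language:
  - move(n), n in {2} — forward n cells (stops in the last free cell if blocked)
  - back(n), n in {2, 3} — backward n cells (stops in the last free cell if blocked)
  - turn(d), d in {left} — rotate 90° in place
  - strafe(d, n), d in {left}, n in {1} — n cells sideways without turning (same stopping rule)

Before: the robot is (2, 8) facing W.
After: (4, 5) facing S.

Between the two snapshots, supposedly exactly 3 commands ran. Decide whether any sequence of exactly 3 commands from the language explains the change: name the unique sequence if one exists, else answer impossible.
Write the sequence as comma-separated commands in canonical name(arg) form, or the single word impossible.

impossible

every 3-command combo misses the target.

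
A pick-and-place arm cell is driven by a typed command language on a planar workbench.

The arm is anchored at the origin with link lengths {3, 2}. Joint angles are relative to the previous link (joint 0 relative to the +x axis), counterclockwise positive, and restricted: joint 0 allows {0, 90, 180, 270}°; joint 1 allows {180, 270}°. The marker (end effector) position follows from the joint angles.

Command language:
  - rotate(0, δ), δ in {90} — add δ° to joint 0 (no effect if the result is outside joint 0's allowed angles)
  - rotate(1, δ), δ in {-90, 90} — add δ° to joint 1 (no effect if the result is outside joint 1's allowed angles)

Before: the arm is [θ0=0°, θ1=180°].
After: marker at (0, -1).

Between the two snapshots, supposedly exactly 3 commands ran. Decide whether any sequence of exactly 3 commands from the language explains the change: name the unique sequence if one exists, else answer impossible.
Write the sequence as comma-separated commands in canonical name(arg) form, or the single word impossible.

rotate(0, 90), rotate(0, 90), rotate(0, 90)

begin: [θ0=0°, θ1=180°]
[1] after rotate(0, 90): [θ0=90°, θ1=180°]
[2] after rotate(0, 90): [θ0=180°, θ1=180°]
[3] after rotate(0, 90): [θ0=270°, θ1=180°]
no rival 3-sequence matches.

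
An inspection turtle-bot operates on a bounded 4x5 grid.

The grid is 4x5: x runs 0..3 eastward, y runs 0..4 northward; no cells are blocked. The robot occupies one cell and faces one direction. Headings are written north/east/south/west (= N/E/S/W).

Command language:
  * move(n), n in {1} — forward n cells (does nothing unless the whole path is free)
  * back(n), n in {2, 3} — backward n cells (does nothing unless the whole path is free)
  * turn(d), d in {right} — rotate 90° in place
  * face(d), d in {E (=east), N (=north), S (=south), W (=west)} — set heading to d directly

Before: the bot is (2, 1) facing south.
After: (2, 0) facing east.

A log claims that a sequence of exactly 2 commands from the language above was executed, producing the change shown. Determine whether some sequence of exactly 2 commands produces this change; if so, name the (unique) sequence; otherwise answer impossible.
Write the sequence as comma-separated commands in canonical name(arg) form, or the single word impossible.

key: running face(E) before move(1) would end elsewhere — order is forced
initial: (2, 1) facing south
1. move(1) → (2, 0) facing south
2. face(E) → (2, 0) facing east
uniquely the one of 64 2-step routes that fits.

move(1), face(E)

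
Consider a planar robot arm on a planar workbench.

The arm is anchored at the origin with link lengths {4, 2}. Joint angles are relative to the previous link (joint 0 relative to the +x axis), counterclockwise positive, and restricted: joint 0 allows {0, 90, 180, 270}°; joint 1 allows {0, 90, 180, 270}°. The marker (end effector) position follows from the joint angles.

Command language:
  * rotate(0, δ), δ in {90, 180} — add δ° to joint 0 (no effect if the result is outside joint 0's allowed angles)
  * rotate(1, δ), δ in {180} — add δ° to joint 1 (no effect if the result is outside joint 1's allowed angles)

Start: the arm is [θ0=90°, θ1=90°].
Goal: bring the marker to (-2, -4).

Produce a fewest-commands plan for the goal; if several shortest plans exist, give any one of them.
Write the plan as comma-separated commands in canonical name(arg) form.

rotate(1, 180), rotate(0, 180)

begin: [θ0=90°, θ1=90°]
t=1 rotate(1, 180) ⇒ [θ0=90°, θ1=270°]
t=2 rotate(0, 180) ⇒ [θ0=270°, θ1=270°]
nothing shorter than 2 reaches the goal.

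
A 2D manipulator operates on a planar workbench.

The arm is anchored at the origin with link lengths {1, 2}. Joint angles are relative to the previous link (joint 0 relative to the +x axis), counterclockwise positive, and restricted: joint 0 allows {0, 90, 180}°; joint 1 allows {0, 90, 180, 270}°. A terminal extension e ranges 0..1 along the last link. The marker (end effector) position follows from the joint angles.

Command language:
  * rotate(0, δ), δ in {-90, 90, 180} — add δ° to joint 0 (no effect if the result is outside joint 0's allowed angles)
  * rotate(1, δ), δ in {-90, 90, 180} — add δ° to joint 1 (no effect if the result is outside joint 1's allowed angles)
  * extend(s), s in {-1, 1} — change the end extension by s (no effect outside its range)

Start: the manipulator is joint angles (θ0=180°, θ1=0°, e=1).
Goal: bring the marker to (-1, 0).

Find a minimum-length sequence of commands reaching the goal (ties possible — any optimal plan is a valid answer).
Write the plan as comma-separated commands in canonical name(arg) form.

initial: joint angles (θ0=180°, θ1=0°, e=1)
t=1 rotate(1, 180) ⇒ joint angles (θ0=180°, θ1=180°, e=1)
t=2 rotate(0, 180) ⇒ joint angles (θ0=0°, θ1=180°, e=1)
t=3 extend(-1) ⇒ joint angles (θ0=0°, θ1=180°, e=0)
shorter routes all fall short; 3 is best.

rotate(1, 180), rotate(0, 180), extend(-1)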